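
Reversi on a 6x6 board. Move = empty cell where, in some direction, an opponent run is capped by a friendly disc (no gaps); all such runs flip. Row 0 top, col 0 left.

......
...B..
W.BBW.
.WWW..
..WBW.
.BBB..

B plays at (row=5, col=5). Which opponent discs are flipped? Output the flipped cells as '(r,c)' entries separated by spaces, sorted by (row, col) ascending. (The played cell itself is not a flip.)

Dir NW: opp run (4,4) (3,3) capped by B -> flip
Dir N: first cell '.' (not opp) -> no flip
Dir NE: edge -> no flip
Dir W: first cell '.' (not opp) -> no flip
Dir E: edge -> no flip
Dir SW: edge -> no flip
Dir S: edge -> no flip
Dir SE: edge -> no flip

Answer: (3,3) (4,4)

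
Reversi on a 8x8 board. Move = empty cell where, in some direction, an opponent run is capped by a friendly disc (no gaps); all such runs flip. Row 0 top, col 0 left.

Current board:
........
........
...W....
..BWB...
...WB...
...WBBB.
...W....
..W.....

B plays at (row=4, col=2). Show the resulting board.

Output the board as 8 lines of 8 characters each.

Place B at (4,2); scan 8 dirs for brackets.
Dir NW: first cell '.' (not opp) -> no flip
Dir N: first cell 'B' (not opp) -> no flip
Dir NE: opp run (3,3), next='.' -> no flip
Dir W: first cell '.' (not opp) -> no flip
Dir E: opp run (4,3) capped by B -> flip
Dir SW: first cell '.' (not opp) -> no flip
Dir S: first cell '.' (not opp) -> no flip
Dir SE: opp run (5,3), next='.' -> no flip
All flips: (4,3)

Answer: ........
........
...W....
..BWB...
..BBB...
...WBBB.
...W....
..W.....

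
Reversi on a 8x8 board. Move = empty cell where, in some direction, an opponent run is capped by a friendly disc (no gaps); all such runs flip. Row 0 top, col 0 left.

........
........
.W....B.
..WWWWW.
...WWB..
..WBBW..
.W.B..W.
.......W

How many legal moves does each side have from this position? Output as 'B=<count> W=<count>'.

Answer: B=11 W=10

Derivation:
-- B to move --
(1,0): flips 3 -> legal
(1,1): no bracket -> illegal
(1,2): no bracket -> illegal
(2,0): no bracket -> illegal
(2,2): no bracket -> illegal
(2,3): flips 3 -> legal
(2,4): flips 2 -> legal
(2,5): flips 1 -> legal
(2,7): flips 1 -> legal
(3,0): no bracket -> illegal
(3,1): no bracket -> illegal
(3,7): no bracket -> illegal
(4,1): flips 1 -> legal
(4,2): flips 2 -> legal
(4,6): flips 1 -> legal
(4,7): no bracket -> illegal
(5,0): no bracket -> illegal
(5,1): flips 1 -> legal
(5,6): flips 1 -> legal
(5,7): no bracket -> illegal
(6,0): no bracket -> illegal
(6,2): no bracket -> illegal
(6,4): no bracket -> illegal
(6,5): flips 1 -> legal
(6,7): no bracket -> illegal
(7,0): no bracket -> illegal
(7,1): no bracket -> illegal
(7,2): no bracket -> illegal
(7,5): no bracket -> illegal
(7,6): no bracket -> illegal
B mobility = 11
-- W to move --
(1,5): no bracket -> illegal
(1,6): flips 1 -> legal
(1,7): flips 1 -> legal
(2,5): no bracket -> illegal
(2,7): no bracket -> illegal
(3,7): no bracket -> illegal
(4,2): no bracket -> illegal
(4,6): flips 1 -> legal
(5,6): flips 1 -> legal
(6,2): flips 1 -> legal
(6,4): flips 1 -> legal
(6,5): flips 1 -> legal
(7,2): flips 3 -> legal
(7,3): flips 2 -> legal
(7,4): flips 1 -> legal
W mobility = 10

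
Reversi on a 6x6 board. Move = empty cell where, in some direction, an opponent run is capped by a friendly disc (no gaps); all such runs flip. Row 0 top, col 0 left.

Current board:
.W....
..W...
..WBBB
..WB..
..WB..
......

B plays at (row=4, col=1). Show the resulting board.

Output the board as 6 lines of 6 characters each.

Place B at (4,1); scan 8 dirs for brackets.
Dir NW: first cell '.' (not opp) -> no flip
Dir N: first cell '.' (not opp) -> no flip
Dir NE: opp run (3,2) capped by B -> flip
Dir W: first cell '.' (not opp) -> no flip
Dir E: opp run (4,2) capped by B -> flip
Dir SW: first cell '.' (not opp) -> no flip
Dir S: first cell '.' (not opp) -> no flip
Dir SE: first cell '.' (not opp) -> no flip
All flips: (3,2) (4,2)

Answer: .W....
..W...
..WBBB
..BB..
.BBB..
......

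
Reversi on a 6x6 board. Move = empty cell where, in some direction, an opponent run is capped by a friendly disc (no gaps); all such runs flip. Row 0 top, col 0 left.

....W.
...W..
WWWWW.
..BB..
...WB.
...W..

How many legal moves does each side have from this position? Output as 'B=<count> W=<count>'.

Answer: B=8 W=5

Derivation:
-- B to move --
(0,2): no bracket -> illegal
(0,3): flips 2 -> legal
(0,5): no bracket -> illegal
(1,0): flips 1 -> legal
(1,1): flips 1 -> legal
(1,2): flips 1 -> legal
(1,4): flips 1 -> legal
(1,5): flips 1 -> legal
(2,5): no bracket -> illegal
(3,0): no bracket -> illegal
(3,1): no bracket -> illegal
(3,4): no bracket -> illegal
(3,5): no bracket -> illegal
(4,2): flips 1 -> legal
(5,2): no bracket -> illegal
(5,4): flips 1 -> legal
B mobility = 8
-- W to move --
(3,1): no bracket -> illegal
(3,4): no bracket -> illegal
(3,5): flips 1 -> legal
(4,1): flips 1 -> legal
(4,2): flips 2 -> legal
(4,5): flips 1 -> legal
(5,4): no bracket -> illegal
(5,5): flips 2 -> legal
W mobility = 5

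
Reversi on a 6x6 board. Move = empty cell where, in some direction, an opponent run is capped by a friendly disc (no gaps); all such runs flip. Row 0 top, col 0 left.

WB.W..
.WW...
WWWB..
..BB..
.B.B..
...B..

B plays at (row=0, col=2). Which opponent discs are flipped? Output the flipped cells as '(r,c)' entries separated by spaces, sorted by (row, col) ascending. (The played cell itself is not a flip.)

Answer: (1,2) (2,2)

Derivation:
Dir NW: edge -> no flip
Dir N: edge -> no flip
Dir NE: edge -> no flip
Dir W: first cell 'B' (not opp) -> no flip
Dir E: opp run (0,3), next='.' -> no flip
Dir SW: opp run (1,1) (2,0), next=edge -> no flip
Dir S: opp run (1,2) (2,2) capped by B -> flip
Dir SE: first cell '.' (not opp) -> no flip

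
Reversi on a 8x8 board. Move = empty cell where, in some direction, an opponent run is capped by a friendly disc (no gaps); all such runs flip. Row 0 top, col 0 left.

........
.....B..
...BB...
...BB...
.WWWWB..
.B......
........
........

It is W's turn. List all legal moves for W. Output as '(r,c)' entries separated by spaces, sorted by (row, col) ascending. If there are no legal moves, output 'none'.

Answer: (0,6) (1,3) (1,4) (2,2) (2,5) (4,6) (6,0) (6,1)

Derivation:
(0,4): no bracket -> illegal
(0,5): no bracket -> illegal
(0,6): flips 3 -> legal
(1,2): no bracket -> illegal
(1,3): flips 2 -> legal
(1,4): flips 2 -> legal
(1,6): no bracket -> illegal
(2,2): flips 1 -> legal
(2,5): flips 1 -> legal
(2,6): no bracket -> illegal
(3,2): no bracket -> illegal
(3,5): no bracket -> illegal
(3,6): no bracket -> illegal
(4,0): no bracket -> illegal
(4,6): flips 1 -> legal
(5,0): no bracket -> illegal
(5,2): no bracket -> illegal
(5,4): no bracket -> illegal
(5,5): no bracket -> illegal
(5,6): no bracket -> illegal
(6,0): flips 1 -> legal
(6,1): flips 1 -> legal
(6,2): no bracket -> illegal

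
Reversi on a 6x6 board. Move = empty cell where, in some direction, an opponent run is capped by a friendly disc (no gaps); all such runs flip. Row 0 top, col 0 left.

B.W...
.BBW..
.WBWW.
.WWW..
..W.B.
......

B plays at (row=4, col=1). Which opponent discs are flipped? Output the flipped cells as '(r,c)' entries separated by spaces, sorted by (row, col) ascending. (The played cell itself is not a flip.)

Answer: (2,1) (3,1)

Derivation:
Dir NW: first cell '.' (not opp) -> no flip
Dir N: opp run (3,1) (2,1) capped by B -> flip
Dir NE: opp run (3,2) (2,3), next='.' -> no flip
Dir W: first cell '.' (not opp) -> no flip
Dir E: opp run (4,2), next='.' -> no flip
Dir SW: first cell '.' (not opp) -> no flip
Dir S: first cell '.' (not opp) -> no flip
Dir SE: first cell '.' (not opp) -> no flip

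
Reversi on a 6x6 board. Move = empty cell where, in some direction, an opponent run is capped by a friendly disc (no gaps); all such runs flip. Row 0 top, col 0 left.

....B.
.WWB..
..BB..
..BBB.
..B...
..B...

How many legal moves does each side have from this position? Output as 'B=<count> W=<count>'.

-- B to move --
(0,0): flips 1 -> legal
(0,1): flips 1 -> legal
(0,2): flips 1 -> legal
(0,3): no bracket -> illegal
(1,0): flips 2 -> legal
(2,0): no bracket -> illegal
(2,1): no bracket -> illegal
B mobility = 4
-- W to move --
(0,2): no bracket -> illegal
(0,3): no bracket -> illegal
(0,5): no bracket -> illegal
(1,4): flips 1 -> legal
(1,5): no bracket -> illegal
(2,1): no bracket -> illegal
(2,4): no bracket -> illegal
(2,5): no bracket -> illegal
(3,1): no bracket -> illegal
(3,5): no bracket -> illegal
(4,1): no bracket -> illegal
(4,3): no bracket -> illegal
(4,4): flips 2 -> legal
(4,5): flips 2 -> legal
(5,1): no bracket -> illegal
(5,3): no bracket -> illegal
W mobility = 3

Answer: B=4 W=3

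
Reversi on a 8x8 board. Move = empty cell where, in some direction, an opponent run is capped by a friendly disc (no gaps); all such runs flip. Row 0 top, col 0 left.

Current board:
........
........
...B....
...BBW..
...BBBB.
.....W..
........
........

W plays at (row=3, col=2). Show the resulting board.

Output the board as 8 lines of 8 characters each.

Answer: ........
........
...B....
..WWWW..
...BBBB.
.....W..
........
........

Derivation:
Place W at (3,2); scan 8 dirs for brackets.
Dir NW: first cell '.' (not opp) -> no flip
Dir N: first cell '.' (not opp) -> no flip
Dir NE: opp run (2,3), next='.' -> no flip
Dir W: first cell '.' (not opp) -> no flip
Dir E: opp run (3,3) (3,4) capped by W -> flip
Dir SW: first cell '.' (not opp) -> no flip
Dir S: first cell '.' (not opp) -> no flip
Dir SE: opp run (4,3), next='.' -> no flip
All flips: (3,3) (3,4)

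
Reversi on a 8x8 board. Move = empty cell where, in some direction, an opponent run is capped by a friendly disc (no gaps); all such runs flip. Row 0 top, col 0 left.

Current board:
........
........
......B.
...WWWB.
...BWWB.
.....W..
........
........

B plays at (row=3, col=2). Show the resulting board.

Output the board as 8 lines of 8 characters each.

Place B at (3,2); scan 8 dirs for brackets.
Dir NW: first cell '.' (not opp) -> no flip
Dir N: first cell '.' (not opp) -> no flip
Dir NE: first cell '.' (not opp) -> no flip
Dir W: first cell '.' (not opp) -> no flip
Dir E: opp run (3,3) (3,4) (3,5) capped by B -> flip
Dir SW: first cell '.' (not opp) -> no flip
Dir S: first cell '.' (not opp) -> no flip
Dir SE: first cell 'B' (not opp) -> no flip
All flips: (3,3) (3,4) (3,5)

Answer: ........
........
......B.
..BBBBB.
...BWWB.
.....W..
........
........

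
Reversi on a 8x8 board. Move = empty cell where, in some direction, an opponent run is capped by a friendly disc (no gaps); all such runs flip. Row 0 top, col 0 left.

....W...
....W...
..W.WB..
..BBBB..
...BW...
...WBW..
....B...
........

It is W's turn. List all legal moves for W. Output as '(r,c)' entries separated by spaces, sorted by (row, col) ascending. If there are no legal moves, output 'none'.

Answer: (2,3) (2,6) (3,6) (4,2) (4,6) (7,3) (7,4) (7,5)

Derivation:
(1,5): no bracket -> illegal
(1,6): no bracket -> illegal
(2,1): no bracket -> illegal
(2,3): flips 2 -> legal
(2,6): flips 2 -> legal
(3,1): no bracket -> illegal
(3,6): flips 1 -> legal
(4,1): no bracket -> illegal
(4,2): flips 3 -> legal
(4,5): no bracket -> illegal
(4,6): flips 1 -> legal
(5,2): no bracket -> illegal
(6,3): no bracket -> illegal
(6,5): no bracket -> illegal
(7,3): flips 1 -> legal
(7,4): flips 2 -> legal
(7,5): flips 1 -> legal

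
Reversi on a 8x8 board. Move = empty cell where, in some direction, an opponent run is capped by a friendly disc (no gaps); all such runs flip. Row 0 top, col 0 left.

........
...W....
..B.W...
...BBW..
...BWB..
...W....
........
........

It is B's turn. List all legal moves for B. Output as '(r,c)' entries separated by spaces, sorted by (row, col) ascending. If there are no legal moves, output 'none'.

Answer: (0,4) (1,4) (1,5) (2,5) (3,6) (5,4) (5,5) (6,3)

Derivation:
(0,2): no bracket -> illegal
(0,3): no bracket -> illegal
(0,4): flips 1 -> legal
(1,2): no bracket -> illegal
(1,4): flips 1 -> legal
(1,5): flips 1 -> legal
(2,3): no bracket -> illegal
(2,5): flips 1 -> legal
(2,6): no bracket -> illegal
(3,6): flips 1 -> legal
(4,2): no bracket -> illegal
(4,6): no bracket -> illegal
(5,2): no bracket -> illegal
(5,4): flips 1 -> legal
(5,5): flips 1 -> legal
(6,2): no bracket -> illegal
(6,3): flips 1 -> legal
(6,4): no bracket -> illegal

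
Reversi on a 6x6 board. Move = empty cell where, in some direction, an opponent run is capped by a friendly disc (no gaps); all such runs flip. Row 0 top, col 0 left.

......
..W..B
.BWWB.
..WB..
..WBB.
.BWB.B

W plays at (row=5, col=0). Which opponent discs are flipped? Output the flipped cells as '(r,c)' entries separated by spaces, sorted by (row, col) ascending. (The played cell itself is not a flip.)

Answer: (5,1)

Derivation:
Dir NW: edge -> no flip
Dir N: first cell '.' (not opp) -> no flip
Dir NE: first cell '.' (not opp) -> no flip
Dir W: edge -> no flip
Dir E: opp run (5,1) capped by W -> flip
Dir SW: edge -> no flip
Dir S: edge -> no flip
Dir SE: edge -> no flip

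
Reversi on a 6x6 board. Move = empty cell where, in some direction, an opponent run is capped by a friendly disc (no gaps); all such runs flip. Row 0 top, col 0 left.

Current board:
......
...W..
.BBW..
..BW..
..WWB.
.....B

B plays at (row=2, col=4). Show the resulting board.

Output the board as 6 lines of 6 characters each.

Answer: ......
...W..
.BBBB.
..BW..
..WWB.
.....B

Derivation:
Place B at (2,4); scan 8 dirs for brackets.
Dir NW: opp run (1,3), next='.' -> no flip
Dir N: first cell '.' (not opp) -> no flip
Dir NE: first cell '.' (not opp) -> no flip
Dir W: opp run (2,3) capped by B -> flip
Dir E: first cell '.' (not opp) -> no flip
Dir SW: opp run (3,3) (4,2), next='.' -> no flip
Dir S: first cell '.' (not opp) -> no flip
Dir SE: first cell '.' (not opp) -> no flip
All flips: (2,3)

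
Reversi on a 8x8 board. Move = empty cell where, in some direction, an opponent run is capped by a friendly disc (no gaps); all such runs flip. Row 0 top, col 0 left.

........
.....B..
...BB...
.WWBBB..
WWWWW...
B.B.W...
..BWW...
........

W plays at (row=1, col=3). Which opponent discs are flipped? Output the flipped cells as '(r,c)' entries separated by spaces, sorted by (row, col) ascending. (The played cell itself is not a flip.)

Dir NW: first cell '.' (not opp) -> no flip
Dir N: first cell '.' (not opp) -> no flip
Dir NE: first cell '.' (not opp) -> no flip
Dir W: first cell '.' (not opp) -> no flip
Dir E: first cell '.' (not opp) -> no flip
Dir SW: first cell '.' (not opp) -> no flip
Dir S: opp run (2,3) (3,3) capped by W -> flip
Dir SE: opp run (2,4) (3,5), next='.' -> no flip

Answer: (2,3) (3,3)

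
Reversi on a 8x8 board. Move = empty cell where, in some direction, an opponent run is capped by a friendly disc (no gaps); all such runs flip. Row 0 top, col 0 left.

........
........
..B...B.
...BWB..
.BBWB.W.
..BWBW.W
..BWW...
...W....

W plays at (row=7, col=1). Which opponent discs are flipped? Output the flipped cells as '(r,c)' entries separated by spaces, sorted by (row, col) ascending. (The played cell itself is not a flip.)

Answer: (6,2)

Derivation:
Dir NW: first cell '.' (not opp) -> no flip
Dir N: first cell '.' (not opp) -> no flip
Dir NE: opp run (6,2) capped by W -> flip
Dir W: first cell '.' (not opp) -> no flip
Dir E: first cell '.' (not opp) -> no flip
Dir SW: edge -> no flip
Dir S: edge -> no flip
Dir SE: edge -> no flip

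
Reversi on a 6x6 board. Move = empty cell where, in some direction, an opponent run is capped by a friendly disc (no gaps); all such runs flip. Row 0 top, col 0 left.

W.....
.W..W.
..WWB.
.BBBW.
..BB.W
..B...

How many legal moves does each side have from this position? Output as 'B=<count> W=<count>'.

-- B to move --
(0,1): no bracket -> illegal
(0,2): no bracket -> illegal
(0,3): no bracket -> illegal
(0,4): flips 1 -> legal
(0,5): flips 2 -> legal
(1,0): no bracket -> illegal
(1,2): flips 1 -> legal
(1,3): flips 2 -> legal
(1,5): no bracket -> illegal
(2,0): no bracket -> illegal
(2,1): flips 2 -> legal
(2,5): flips 1 -> legal
(3,5): flips 1 -> legal
(4,4): flips 1 -> legal
(5,4): no bracket -> illegal
(5,5): no bracket -> illegal
B mobility = 8
-- W to move --
(1,3): no bracket -> illegal
(1,5): no bracket -> illegal
(2,0): no bracket -> illegal
(2,1): no bracket -> illegal
(2,5): flips 1 -> legal
(3,0): flips 3 -> legal
(3,5): no bracket -> illegal
(4,0): flips 1 -> legal
(4,1): flips 1 -> legal
(4,4): flips 1 -> legal
(5,1): no bracket -> illegal
(5,3): flips 2 -> legal
(5,4): no bracket -> illegal
W mobility = 6

Answer: B=8 W=6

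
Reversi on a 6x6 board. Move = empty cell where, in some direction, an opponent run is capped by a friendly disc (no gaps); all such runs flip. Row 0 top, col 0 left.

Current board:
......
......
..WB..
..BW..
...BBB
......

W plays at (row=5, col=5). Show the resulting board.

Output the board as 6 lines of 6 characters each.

Answer: ......
......
..WB..
..BW..
...BWB
.....W

Derivation:
Place W at (5,5); scan 8 dirs for brackets.
Dir NW: opp run (4,4) capped by W -> flip
Dir N: opp run (4,5), next='.' -> no flip
Dir NE: edge -> no flip
Dir W: first cell '.' (not opp) -> no flip
Dir E: edge -> no flip
Dir SW: edge -> no flip
Dir S: edge -> no flip
Dir SE: edge -> no flip
All flips: (4,4)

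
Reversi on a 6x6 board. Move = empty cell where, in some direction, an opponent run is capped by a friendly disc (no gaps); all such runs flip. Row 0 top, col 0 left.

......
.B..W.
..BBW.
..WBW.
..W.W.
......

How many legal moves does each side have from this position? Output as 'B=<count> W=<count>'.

-- B to move --
(0,3): no bracket -> illegal
(0,4): no bracket -> illegal
(0,5): flips 1 -> legal
(1,3): no bracket -> illegal
(1,5): flips 1 -> legal
(2,1): no bracket -> illegal
(2,5): flips 1 -> legal
(3,1): flips 1 -> legal
(3,5): flips 1 -> legal
(4,1): flips 1 -> legal
(4,3): no bracket -> illegal
(4,5): flips 1 -> legal
(5,1): flips 1 -> legal
(5,2): flips 2 -> legal
(5,3): no bracket -> illegal
(5,4): no bracket -> illegal
(5,5): flips 1 -> legal
B mobility = 10
-- W to move --
(0,0): flips 3 -> legal
(0,1): no bracket -> illegal
(0,2): no bracket -> illegal
(1,0): no bracket -> illegal
(1,2): flips 2 -> legal
(1,3): no bracket -> illegal
(2,0): no bracket -> illegal
(2,1): flips 2 -> legal
(3,1): no bracket -> illegal
(4,3): no bracket -> illegal
W mobility = 3

Answer: B=10 W=3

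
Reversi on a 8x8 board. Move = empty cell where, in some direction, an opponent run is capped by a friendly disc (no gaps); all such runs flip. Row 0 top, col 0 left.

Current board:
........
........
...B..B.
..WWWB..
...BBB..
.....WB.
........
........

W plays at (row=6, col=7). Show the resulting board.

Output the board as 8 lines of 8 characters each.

Place W at (6,7); scan 8 dirs for brackets.
Dir NW: opp run (5,6) (4,5) capped by W -> flip
Dir N: first cell '.' (not opp) -> no flip
Dir NE: edge -> no flip
Dir W: first cell '.' (not opp) -> no flip
Dir E: edge -> no flip
Dir SW: first cell '.' (not opp) -> no flip
Dir S: first cell '.' (not opp) -> no flip
Dir SE: edge -> no flip
All flips: (4,5) (5,6)

Answer: ........
........
...B..B.
..WWWB..
...BBW..
.....WW.
.......W
........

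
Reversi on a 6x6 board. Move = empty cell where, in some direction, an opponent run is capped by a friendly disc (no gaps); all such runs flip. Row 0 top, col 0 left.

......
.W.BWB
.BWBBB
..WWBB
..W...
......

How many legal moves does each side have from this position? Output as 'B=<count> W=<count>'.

-- B to move --
(0,0): no bracket -> illegal
(0,1): flips 1 -> legal
(0,2): no bracket -> illegal
(0,3): flips 1 -> legal
(0,4): flips 1 -> legal
(0,5): flips 1 -> legal
(1,0): no bracket -> illegal
(1,2): no bracket -> illegal
(2,0): no bracket -> illegal
(3,1): flips 3 -> legal
(4,1): flips 1 -> legal
(4,3): flips 2 -> legal
(4,4): no bracket -> illegal
(5,1): flips 2 -> legal
(5,2): no bracket -> illegal
(5,3): no bracket -> illegal
B mobility = 8
-- W to move --
(0,2): no bracket -> illegal
(0,3): flips 2 -> legal
(0,4): flips 1 -> legal
(0,5): no bracket -> illegal
(1,0): flips 1 -> legal
(1,2): flips 1 -> legal
(2,0): flips 1 -> legal
(3,0): no bracket -> illegal
(3,1): flips 1 -> legal
(4,3): no bracket -> illegal
(4,4): flips 2 -> legal
(4,5): no bracket -> illegal
W mobility = 7

Answer: B=8 W=7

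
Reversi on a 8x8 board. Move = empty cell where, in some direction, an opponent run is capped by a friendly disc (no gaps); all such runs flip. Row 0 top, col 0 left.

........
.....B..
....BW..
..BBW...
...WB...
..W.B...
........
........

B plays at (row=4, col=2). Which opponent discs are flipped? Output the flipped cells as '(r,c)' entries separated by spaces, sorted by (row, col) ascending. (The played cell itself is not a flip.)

Dir NW: first cell '.' (not opp) -> no flip
Dir N: first cell 'B' (not opp) -> no flip
Dir NE: first cell 'B' (not opp) -> no flip
Dir W: first cell '.' (not opp) -> no flip
Dir E: opp run (4,3) capped by B -> flip
Dir SW: first cell '.' (not opp) -> no flip
Dir S: opp run (5,2), next='.' -> no flip
Dir SE: first cell '.' (not opp) -> no flip

Answer: (4,3)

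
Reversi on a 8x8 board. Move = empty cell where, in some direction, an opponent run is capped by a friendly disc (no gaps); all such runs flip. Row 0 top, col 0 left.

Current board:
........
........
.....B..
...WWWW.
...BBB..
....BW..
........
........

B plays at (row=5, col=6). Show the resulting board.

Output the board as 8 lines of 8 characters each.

Answer: ........
........
.....B..
...WWWW.
...BBB..
....BBB.
........
........

Derivation:
Place B at (5,6); scan 8 dirs for brackets.
Dir NW: first cell 'B' (not opp) -> no flip
Dir N: first cell '.' (not opp) -> no flip
Dir NE: first cell '.' (not opp) -> no flip
Dir W: opp run (5,5) capped by B -> flip
Dir E: first cell '.' (not opp) -> no flip
Dir SW: first cell '.' (not opp) -> no flip
Dir S: first cell '.' (not opp) -> no flip
Dir SE: first cell '.' (not opp) -> no flip
All flips: (5,5)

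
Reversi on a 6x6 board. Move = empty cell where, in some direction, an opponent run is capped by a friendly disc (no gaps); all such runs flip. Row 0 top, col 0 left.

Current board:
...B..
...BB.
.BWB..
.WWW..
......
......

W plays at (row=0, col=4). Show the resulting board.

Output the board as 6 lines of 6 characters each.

Place W at (0,4); scan 8 dirs for brackets.
Dir NW: edge -> no flip
Dir N: edge -> no flip
Dir NE: edge -> no flip
Dir W: opp run (0,3), next='.' -> no flip
Dir E: first cell '.' (not opp) -> no flip
Dir SW: opp run (1,3) capped by W -> flip
Dir S: opp run (1,4), next='.' -> no flip
Dir SE: first cell '.' (not opp) -> no flip
All flips: (1,3)

Answer: ...BW.
...WB.
.BWB..
.WWW..
......
......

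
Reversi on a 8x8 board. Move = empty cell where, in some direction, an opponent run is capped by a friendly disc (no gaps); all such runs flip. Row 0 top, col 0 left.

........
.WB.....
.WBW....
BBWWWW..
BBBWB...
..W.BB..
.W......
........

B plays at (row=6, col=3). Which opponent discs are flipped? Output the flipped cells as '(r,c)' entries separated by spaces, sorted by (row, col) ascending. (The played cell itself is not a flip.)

Answer: (5,2)

Derivation:
Dir NW: opp run (5,2) capped by B -> flip
Dir N: first cell '.' (not opp) -> no flip
Dir NE: first cell 'B' (not opp) -> no flip
Dir W: first cell '.' (not opp) -> no flip
Dir E: first cell '.' (not opp) -> no flip
Dir SW: first cell '.' (not opp) -> no flip
Dir S: first cell '.' (not opp) -> no flip
Dir SE: first cell '.' (not opp) -> no flip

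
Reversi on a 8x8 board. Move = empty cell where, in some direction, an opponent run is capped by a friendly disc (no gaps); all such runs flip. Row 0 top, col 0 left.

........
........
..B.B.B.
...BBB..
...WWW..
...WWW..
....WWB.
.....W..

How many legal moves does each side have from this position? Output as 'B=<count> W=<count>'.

-- B to move --
(3,2): no bracket -> illegal
(3,6): no bracket -> illegal
(4,2): no bracket -> illegal
(4,6): no bracket -> illegal
(5,2): flips 1 -> legal
(5,6): flips 1 -> legal
(6,2): flips 2 -> legal
(6,3): flips 4 -> legal
(7,3): no bracket -> illegal
(7,4): flips 3 -> legal
(7,6): no bracket -> illegal
B mobility = 5
-- W to move --
(1,1): flips 2 -> legal
(1,2): no bracket -> illegal
(1,3): no bracket -> illegal
(1,4): flips 2 -> legal
(1,5): no bracket -> illegal
(1,6): no bracket -> illegal
(1,7): flips 2 -> legal
(2,1): no bracket -> illegal
(2,3): flips 2 -> legal
(2,5): flips 2 -> legal
(2,7): no bracket -> illegal
(3,1): no bracket -> illegal
(3,2): no bracket -> illegal
(3,6): no bracket -> illegal
(3,7): no bracket -> illegal
(4,2): no bracket -> illegal
(4,6): no bracket -> illegal
(5,6): no bracket -> illegal
(5,7): flips 1 -> legal
(6,7): flips 1 -> legal
(7,6): no bracket -> illegal
(7,7): flips 1 -> legal
W mobility = 8

Answer: B=5 W=8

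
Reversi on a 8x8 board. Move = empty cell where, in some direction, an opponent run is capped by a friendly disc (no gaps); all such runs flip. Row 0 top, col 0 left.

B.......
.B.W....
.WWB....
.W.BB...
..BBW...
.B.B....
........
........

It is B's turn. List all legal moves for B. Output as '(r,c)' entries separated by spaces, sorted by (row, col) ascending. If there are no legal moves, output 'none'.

Answer: (0,3) (2,0) (3,5) (4,1) (4,5) (5,4) (5,5)

Derivation:
(0,2): no bracket -> illegal
(0,3): flips 1 -> legal
(0,4): no bracket -> illegal
(1,0): no bracket -> illegal
(1,2): no bracket -> illegal
(1,4): no bracket -> illegal
(2,0): flips 3 -> legal
(2,4): no bracket -> illegal
(3,0): no bracket -> illegal
(3,2): no bracket -> illegal
(3,5): flips 1 -> legal
(4,0): no bracket -> illegal
(4,1): flips 2 -> legal
(4,5): flips 1 -> legal
(5,4): flips 1 -> legal
(5,5): flips 1 -> legal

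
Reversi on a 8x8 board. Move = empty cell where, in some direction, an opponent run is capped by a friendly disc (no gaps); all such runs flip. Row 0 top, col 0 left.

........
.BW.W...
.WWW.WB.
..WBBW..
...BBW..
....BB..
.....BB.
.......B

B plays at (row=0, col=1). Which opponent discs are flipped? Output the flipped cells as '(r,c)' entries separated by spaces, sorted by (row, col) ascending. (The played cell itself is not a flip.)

Dir NW: edge -> no flip
Dir N: edge -> no flip
Dir NE: edge -> no flip
Dir W: first cell '.' (not opp) -> no flip
Dir E: first cell '.' (not opp) -> no flip
Dir SW: first cell '.' (not opp) -> no flip
Dir S: first cell 'B' (not opp) -> no flip
Dir SE: opp run (1,2) (2,3) capped by B -> flip

Answer: (1,2) (2,3)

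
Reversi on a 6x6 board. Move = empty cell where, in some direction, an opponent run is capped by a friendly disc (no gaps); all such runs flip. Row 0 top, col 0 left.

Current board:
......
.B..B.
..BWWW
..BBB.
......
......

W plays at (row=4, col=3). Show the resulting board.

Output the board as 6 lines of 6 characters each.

Place W at (4,3); scan 8 dirs for brackets.
Dir NW: opp run (3,2), next='.' -> no flip
Dir N: opp run (3,3) capped by W -> flip
Dir NE: opp run (3,4) capped by W -> flip
Dir W: first cell '.' (not opp) -> no flip
Dir E: first cell '.' (not opp) -> no flip
Dir SW: first cell '.' (not opp) -> no flip
Dir S: first cell '.' (not opp) -> no flip
Dir SE: first cell '.' (not opp) -> no flip
All flips: (3,3) (3,4)

Answer: ......
.B..B.
..BWWW
..BWW.
...W..
......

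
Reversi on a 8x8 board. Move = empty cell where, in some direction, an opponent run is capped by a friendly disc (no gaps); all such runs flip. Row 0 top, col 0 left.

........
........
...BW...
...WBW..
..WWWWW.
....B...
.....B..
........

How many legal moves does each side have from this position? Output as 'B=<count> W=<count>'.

Answer: B=7 W=7

Derivation:
-- B to move --
(1,3): no bracket -> illegal
(1,4): flips 1 -> legal
(1,5): no bracket -> illegal
(2,2): no bracket -> illegal
(2,5): flips 1 -> legal
(2,6): no bracket -> illegal
(3,1): no bracket -> illegal
(3,2): flips 2 -> legal
(3,6): flips 2 -> legal
(3,7): no bracket -> illegal
(4,1): no bracket -> illegal
(4,7): no bracket -> illegal
(5,1): no bracket -> illegal
(5,2): flips 1 -> legal
(5,3): flips 2 -> legal
(5,5): no bracket -> illegal
(5,6): flips 1 -> legal
(5,7): no bracket -> illegal
B mobility = 7
-- W to move --
(1,2): flips 2 -> legal
(1,3): flips 1 -> legal
(1,4): no bracket -> illegal
(2,2): flips 1 -> legal
(2,5): flips 1 -> legal
(3,2): no bracket -> illegal
(5,3): no bracket -> illegal
(5,5): no bracket -> illegal
(5,6): no bracket -> illegal
(6,3): flips 1 -> legal
(6,4): flips 1 -> legal
(6,6): no bracket -> illegal
(7,4): no bracket -> illegal
(7,5): no bracket -> illegal
(7,6): flips 2 -> legal
W mobility = 7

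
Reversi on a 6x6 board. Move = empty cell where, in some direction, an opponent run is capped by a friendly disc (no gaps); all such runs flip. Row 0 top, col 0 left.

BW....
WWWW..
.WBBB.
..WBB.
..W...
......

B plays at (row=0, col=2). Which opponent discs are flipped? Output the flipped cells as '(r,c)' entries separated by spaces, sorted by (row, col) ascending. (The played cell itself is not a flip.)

Answer: (0,1) (1,2) (1,3)

Derivation:
Dir NW: edge -> no flip
Dir N: edge -> no flip
Dir NE: edge -> no flip
Dir W: opp run (0,1) capped by B -> flip
Dir E: first cell '.' (not opp) -> no flip
Dir SW: opp run (1,1), next='.' -> no flip
Dir S: opp run (1,2) capped by B -> flip
Dir SE: opp run (1,3) capped by B -> flip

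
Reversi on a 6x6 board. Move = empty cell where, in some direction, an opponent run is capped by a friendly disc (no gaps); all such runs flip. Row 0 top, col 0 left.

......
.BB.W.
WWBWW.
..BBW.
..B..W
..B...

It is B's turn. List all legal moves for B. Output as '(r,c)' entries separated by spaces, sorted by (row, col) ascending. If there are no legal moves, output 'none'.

Answer: (0,5) (1,0) (1,3) (1,5) (2,5) (3,0) (3,1) (3,5)

Derivation:
(0,3): no bracket -> illegal
(0,4): no bracket -> illegal
(0,5): flips 2 -> legal
(1,0): flips 1 -> legal
(1,3): flips 1 -> legal
(1,5): flips 1 -> legal
(2,5): flips 2 -> legal
(3,0): flips 1 -> legal
(3,1): flips 1 -> legal
(3,5): flips 1 -> legal
(4,3): no bracket -> illegal
(4,4): no bracket -> illegal
(5,4): no bracket -> illegal
(5,5): no bracket -> illegal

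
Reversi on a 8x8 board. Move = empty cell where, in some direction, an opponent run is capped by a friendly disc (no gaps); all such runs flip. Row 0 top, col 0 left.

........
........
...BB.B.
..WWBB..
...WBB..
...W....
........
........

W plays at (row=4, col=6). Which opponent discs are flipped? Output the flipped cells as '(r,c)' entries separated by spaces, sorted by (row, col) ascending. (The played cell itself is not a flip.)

Dir NW: opp run (3,5) (2,4), next='.' -> no flip
Dir N: first cell '.' (not opp) -> no flip
Dir NE: first cell '.' (not opp) -> no flip
Dir W: opp run (4,5) (4,4) capped by W -> flip
Dir E: first cell '.' (not opp) -> no flip
Dir SW: first cell '.' (not opp) -> no flip
Dir S: first cell '.' (not opp) -> no flip
Dir SE: first cell '.' (not opp) -> no flip

Answer: (4,4) (4,5)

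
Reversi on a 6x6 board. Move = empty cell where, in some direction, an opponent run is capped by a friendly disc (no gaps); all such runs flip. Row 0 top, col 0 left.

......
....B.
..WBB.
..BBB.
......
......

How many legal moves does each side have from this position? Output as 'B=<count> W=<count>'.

-- B to move --
(1,1): flips 1 -> legal
(1,2): flips 1 -> legal
(1,3): no bracket -> illegal
(2,1): flips 1 -> legal
(3,1): no bracket -> illegal
B mobility = 3
-- W to move --
(0,3): no bracket -> illegal
(0,4): no bracket -> illegal
(0,5): no bracket -> illegal
(1,2): no bracket -> illegal
(1,3): no bracket -> illegal
(1,5): no bracket -> illegal
(2,1): no bracket -> illegal
(2,5): flips 2 -> legal
(3,1): no bracket -> illegal
(3,5): no bracket -> illegal
(4,1): no bracket -> illegal
(4,2): flips 1 -> legal
(4,3): no bracket -> illegal
(4,4): flips 1 -> legal
(4,5): no bracket -> illegal
W mobility = 3

Answer: B=3 W=3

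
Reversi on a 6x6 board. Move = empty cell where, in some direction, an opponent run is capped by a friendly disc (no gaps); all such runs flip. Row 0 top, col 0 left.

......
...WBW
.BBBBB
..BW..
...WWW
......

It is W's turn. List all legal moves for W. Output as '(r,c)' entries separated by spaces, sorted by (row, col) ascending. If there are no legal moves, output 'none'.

Answer: (1,0) (1,1) (3,1) (3,5)

Derivation:
(0,3): no bracket -> illegal
(0,4): no bracket -> illegal
(0,5): no bracket -> illegal
(1,0): flips 2 -> legal
(1,1): flips 1 -> legal
(1,2): no bracket -> illegal
(2,0): no bracket -> illegal
(3,0): no bracket -> illegal
(3,1): flips 2 -> legal
(3,4): no bracket -> illegal
(3,5): flips 2 -> legal
(4,1): no bracket -> illegal
(4,2): no bracket -> illegal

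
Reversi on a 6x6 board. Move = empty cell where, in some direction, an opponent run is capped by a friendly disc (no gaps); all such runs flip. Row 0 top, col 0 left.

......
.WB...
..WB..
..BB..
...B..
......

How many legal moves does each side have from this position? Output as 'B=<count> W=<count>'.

Answer: B=3 W=5

Derivation:
-- B to move --
(0,0): flips 2 -> legal
(0,1): no bracket -> illegal
(0,2): no bracket -> illegal
(1,0): flips 1 -> legal
(1,3): no bracket -> illegal
(2,0): no bracket -> illegal
(2,1): flips 1 -> legal
(3,1): no bracket -> illegal
B mobility = 3
-- W to move --
(0,1): no bracket -> illegal
(0,2): flips 1 -> legal
(0,3): no bracket -> illegal
(1,3): flips 1 -> legal
(1,4): no bracket -> illegal
(2,1): no bracket -> illegal
(2,4): flips 1 -> legal
(3,1): no bracket -> illegal
(3,4): no bracket -> illegal
(4,1): no bracket -> illegal
(4,2): flips 1 -> legal
(4,4): flips 1 -> legal
(5,2): no bracket -> illegal
(5,3): no bracket -> illegal
(5,4): no bracket -> illegal
W mobility = 5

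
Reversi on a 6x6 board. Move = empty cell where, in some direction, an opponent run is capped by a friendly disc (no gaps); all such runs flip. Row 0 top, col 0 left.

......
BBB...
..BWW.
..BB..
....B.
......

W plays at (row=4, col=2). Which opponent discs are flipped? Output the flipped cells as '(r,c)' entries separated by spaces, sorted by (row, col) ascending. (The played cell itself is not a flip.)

Answer: (3,3)

Derivation:
Dir NW: first cell '.' (not opp) -> no flip
Dir N: opp run (3,2) (2,2) (1,2), next='.' -> no flip
Dir NE: opp run (3,3) capped by W -> flip
Dir W: first cell '.' (not opp) -> no flip
Dir E: first cell '.' (not opp) -> no flip
Dir SW: first cell '.' (not opp) -> no flip
Dir S: first cell '.' (not opp) -> no flip
Dir SE: first cell '.' (not opp) -> no flip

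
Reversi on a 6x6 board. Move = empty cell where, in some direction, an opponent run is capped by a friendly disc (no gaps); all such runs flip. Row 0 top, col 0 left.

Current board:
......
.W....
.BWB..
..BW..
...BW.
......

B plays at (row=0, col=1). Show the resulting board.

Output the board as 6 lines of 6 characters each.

Place B at (0,1); scan 8 dirs for brackets.
Dir NW: edge -> no flip
Dir N: edge -> no flip
Dir NE: edge -> no flip
Dir W: first cell '.' (not opp) -> no flip
Dir E: first cell '.' (not opp) -> no flip
Dir SW: first cell '.' (not opp) -> no flip
Dir S: opp run (1,1) capped by B -> flip
Dir SE: first cell '.' (not opp) -> no flip
All flips: (1,1)

Answer: .B....
.B....
.BWB..
..BW..
...BW.
......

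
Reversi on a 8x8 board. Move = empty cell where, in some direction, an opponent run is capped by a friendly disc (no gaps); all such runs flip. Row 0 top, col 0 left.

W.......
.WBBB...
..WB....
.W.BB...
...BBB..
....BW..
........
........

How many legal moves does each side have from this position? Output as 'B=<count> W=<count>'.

Answer: B=7 W=6

Derivation:
-- B to move --
(0,1): no bracket -> illegal
(0,2): no bracket -> illegal
(1,0): flips 1 -> legal
(2,0): no bracket -> illegal
(2,1): flips 1 -> legal
(3,0): no bracket -> illegal
(3,2): flips 1 -> legal
(4,0): flips 2 -> legal
(4,1): no bracket -> illegal
(4,2): no bracket -> illegal
(4,6): no bracket -> illegal
(5,6): flips 1 -> legal
(6,4): no bracket -> illegal
(6,5): flips 1 -> legal
(6,6): flips 1 -> legal
B mobility = 7
-- W to move --
(0,1): no bracket -> illegal
(0,2): flips 1 -> legal
(0,3): no bracket -> illegal
(0,4): flips 1 -> legal
(0,5): no bracket -> illegal
(1,5): flips 3 -> legal
(2,1): no bracket -> illegal
(2,4): flips 1 -> legal
(2,5): no bracket -> illegal
(3,2): no bracket -> illegal
(3,5): flips 1 -> legal
(3,6): no bracket -> illegal
(4,2): no bracket -> illegal
(4,6): no bracket -> illegal
(5,2): no bracket -> illegal
(5,3): flips 1 -> legal
(5,6): no bracket -> illegal
(6,3): no bracket -> illegal
(6,4): no bracket -> illegal
(6,5): no bracket -> illegal
W mobility = 6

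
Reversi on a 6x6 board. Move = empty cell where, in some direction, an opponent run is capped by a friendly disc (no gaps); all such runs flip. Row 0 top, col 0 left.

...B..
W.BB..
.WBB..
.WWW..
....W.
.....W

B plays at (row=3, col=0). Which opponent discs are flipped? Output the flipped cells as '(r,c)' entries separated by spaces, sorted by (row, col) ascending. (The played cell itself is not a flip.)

Dir NW: edge -> no flip
Dir N: first cell '.' (not opp) -> no flip
Dir NE: opp run (2,1) capped by B -> flip
Dir W: edge -> no flip
Dir E: opp run (3,1) (3,2) (3,3), next='.' -> no flip
Dir SW: edge -> no flip
Dir S: first cell '.' (not opp) -> no flip
Dir SE: first cell '.' (not opp) -> no flip

Answer: (2,1)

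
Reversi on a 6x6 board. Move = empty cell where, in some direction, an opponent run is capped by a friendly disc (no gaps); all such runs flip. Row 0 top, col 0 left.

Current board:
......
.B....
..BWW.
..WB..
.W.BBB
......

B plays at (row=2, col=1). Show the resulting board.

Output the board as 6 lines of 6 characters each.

Answer: ......
.B....
.BBWW.
..BB..
.W.BBB
......

Derivation:
Place B at (2,1); scan 8 dirs for brackets.
Dir NW: first cell '.' (not opp) -> no flip
Dir N: first cell 'B' (not opp) -> no flip
Dir NE: first cell '.' (not opp) -> no flip
Dir W: first cell '.' (not opp) -> no flip
Dir E: first cell 'B' (not opp) -> no flip
Dir SW: first cell '.' (not opp) -> no flip
Dir S: first cell '.' (not opp) -> no flip
Dir SE: opp run (3,2) capped by B -> flip
All flips: (3,2)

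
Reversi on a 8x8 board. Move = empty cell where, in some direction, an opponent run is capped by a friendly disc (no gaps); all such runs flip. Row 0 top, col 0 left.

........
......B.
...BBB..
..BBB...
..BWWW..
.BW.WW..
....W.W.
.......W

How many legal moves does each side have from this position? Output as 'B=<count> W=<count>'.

-- B to move --
(3,5): no bracket -> illegal
(3,6): no bracket -> illegal
(4,1): no bracket -> illegal
(4,6): flips 3 -> legal
(5,3): flips 2 -> legal
(5,6): flips 1 -> legal
(5,7): no bracket -> illegal
(6,1): flips 2 -> legal
(6,2): flips 1 -> legal
(6,3): no bracket -> illegal
(6,5): flips 2 -> legal
(6,7): no bracket -> illegal
(7,3): no bracket -> illegal
(7,4): flips 3 -> legal
(7,5): no bracket -> illegal
(7,6): no bracket -> illegal
B mobility = 7
-- W to move --
(0,5): no bracket -> illegal
(0,6): no bracket -> illegal
(0,7): flips 3 -> legal
(1,2): flips 2 -> legal
(1,3): flips 2 -> legal
(1,4): flips 2 -> legal
(1,5): no bracket -> illegal
(1,7): no bracket -> illegal
(2,1): flips 1 -> legal
(2,2): flips 3 -> legal
(2,6): no bracket -> illegal
(2,7): no bracket -> illegal
(3,1): no bracket -> illegal
(3,5): no bracket -> illegal
(3,6): no bracket -> illegal
(4,0): no bracket -> illegal
(4,1): flips 1 -> legal
(5,0): flips 1 -> legal
(5,3): no bracket -> illegal
(6,0): no bracket -> illegal
(6,1): no bracket -> illegal
(6,2): no bracket -> illegal
W mobility = 8

Answer: B=7 W=8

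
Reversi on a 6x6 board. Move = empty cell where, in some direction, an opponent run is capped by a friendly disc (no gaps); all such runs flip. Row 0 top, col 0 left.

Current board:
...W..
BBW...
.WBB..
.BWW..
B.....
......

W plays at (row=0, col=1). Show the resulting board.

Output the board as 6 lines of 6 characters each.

Place W at (0,1); scan 8 dirs for brackets.
Dir NW: edge -> no flip
Dir N: edge -> no flip
Dir NE: edge -> no flip
Dir W: first cell '.' (not opp) -> no flip
Dir E: first cell '.' (not opp) -> no flip
Dir SW: opp run (1,0), next=edge -> no flip
Dir S: opp run (1,1) capped by W -> flip
Dir SE: first cell 'W' (not opp) -> no flip
All flips: (1,1)

Answer: .W.W..
BWW...
.WBB..
.BWW..
B.....
......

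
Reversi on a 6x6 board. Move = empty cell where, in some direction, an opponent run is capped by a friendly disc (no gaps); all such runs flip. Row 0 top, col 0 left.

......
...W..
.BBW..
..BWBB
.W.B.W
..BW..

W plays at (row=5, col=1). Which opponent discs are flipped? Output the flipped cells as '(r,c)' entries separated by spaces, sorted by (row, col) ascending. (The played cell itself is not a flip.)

Answer: (5,2)

Derivation:
Dir NW: first cell '.' (not opp) -> no flip
Dir N: first cell 'W' (not opp) -> no flip
Dir NE: first cell '.' (not opp) -> no flip
Dir W: first cell '.' (not opp) -> no flip
Dir E: opp run (5,2) capped by W -> flip
Dir SW: edge -> no flip
Dir S: edge -> no flip
Dir SE: edge -> no flip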